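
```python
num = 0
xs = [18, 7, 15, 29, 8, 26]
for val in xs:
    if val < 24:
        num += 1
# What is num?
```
Trace:
  num=0
  num=1, val=18
  num=2, val=7
  num=3, val=15
  num=3, val=29
  num=4, val=8
  num=4, val=26

Final answer: 4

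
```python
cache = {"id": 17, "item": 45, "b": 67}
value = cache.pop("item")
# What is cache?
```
Trace:
  cache={'id': 17, 'item': 45, 'b': 67}
  cache={'id': 17, 'b': 67}, value=45

Final answer: {'id': 17, 'b': 67}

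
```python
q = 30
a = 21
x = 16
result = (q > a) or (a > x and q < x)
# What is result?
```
Trace:
  q=30
  q=30, a=21
  q=30, a=21, x=16
  q=30, a=21, x=16, result=True

Final answer: True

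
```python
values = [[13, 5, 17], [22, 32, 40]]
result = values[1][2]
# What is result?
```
Trace:
  values=[[13, 5, 17], [22, 32, 40]]
  values=[[13, 5, 17], [22, 32, 40]], result=40

Final answer: 40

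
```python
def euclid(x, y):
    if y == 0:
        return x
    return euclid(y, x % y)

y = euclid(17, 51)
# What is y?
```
Call trace:
euclid(x=17, y=51)
  euclid(x=51, y=17)
    euclid(x=17, y=0)
    -> return 17
  -> return 17
-> return 17

Final answer: 17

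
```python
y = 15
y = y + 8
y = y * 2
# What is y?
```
Trace:
  y=15
  y=23
  y=46

Final answer: 46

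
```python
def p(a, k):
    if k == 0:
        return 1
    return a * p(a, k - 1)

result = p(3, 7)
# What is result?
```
Call trace:
p(a=3, k=7)
  p(a=3, k=6)
    p(a=3, k=5)
      p(a=3, k=4)
        p(a=3, k=3)
          p(a=3, k=2)
            p(a=3, k=1)
              p(a=3, k=0)
              -> return 1
            -> return 3
          -> return 9
        -> return 27
      -> return 81
    -> return 243
  -> return 729
-> return 2187

Final answer: 2187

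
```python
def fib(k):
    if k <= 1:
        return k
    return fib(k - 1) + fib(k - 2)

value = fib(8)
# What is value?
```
Call trace (a repeated sub-call is expanded the first time; later identical calls just restate its return value):
fib(k=8)
  fib(k=7)
    fib(k=6)
      fib(k=5)
        fib(k=4)
          fib(k=3)
            fib(k=2)
              fib(k=1)
              -> return 1
              fib(k=0)
              -> return 0
            -> return 1
            fib(k=1)
            -> return 1
          -> return 2
          fib(k=2) -> return 1  (same call as traced above)
        -> return 3
        fib(k=3) -> return 2  (same call as traced above)
      -> return 5
      fib(k=4) -> return 3  (same call as traced above)
    -> return 8
    fib(k=5) -> return 5  (same call as traced above)
  -> return 13
  fib(k=6) -> return 8  (same call as traced above)
-> return 21

Final answer: 21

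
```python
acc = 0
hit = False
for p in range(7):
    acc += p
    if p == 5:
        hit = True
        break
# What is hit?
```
Trace:
  acc=0
  acc=0, hit=False
  acc=0, hit=False, p=0
  acc=1, hit=False, p=1
  acc=3, hit=False, p=2
  acc=6, hit=False, p=3
  acc=10, hit=False, p=4
  acc=15, hit=True, p=5

Final answer: True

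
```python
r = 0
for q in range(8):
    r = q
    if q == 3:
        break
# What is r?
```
Trace:
  r=0
  r=0, q=0
  r=1, q=1
  r=2, q=2
  r=3, q=3

Final answer: 3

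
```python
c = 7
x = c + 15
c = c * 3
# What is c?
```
Trace:
  c=7
  c=7, x=22
  c=21, x=22

Final answer: 21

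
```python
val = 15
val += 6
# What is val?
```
Trace:
  val=15
  val=21

Final answer: 21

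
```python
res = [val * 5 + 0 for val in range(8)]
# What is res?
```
Trace:
  val=0
  val=1
  val=2
  val=3
  val=4
  val=5
  val=6
  val=7
  res=[0, 5, 10, 15, 20, 25, 30, 35]

Final answer: [0, 5, 10, 15, 20, 25, 30, 35]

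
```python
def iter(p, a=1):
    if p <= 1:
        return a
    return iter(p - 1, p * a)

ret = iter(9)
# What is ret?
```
Call trace:
iter(p=9, a=1)
  iter(p=8, a=9)
    iter(p=7, a=72)
      iter(p=6, a=504)
        iter(p=5, a=3024)
          iter(p=4, a=15120)
            iter(p=3, a=60480)
              iter(p=2, a=181440)
                iter(p=1, a=362880)
                -> return 362880
              -> return 362880
            -> return 362880
          -> return 362880
        -> return 362880
      -> return 362880
    -> return 362880
  -> return 362880
-> return 362880

Final answer: 362880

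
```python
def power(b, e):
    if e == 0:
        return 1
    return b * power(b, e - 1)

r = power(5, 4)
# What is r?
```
Call trace:
power(b=5, e=4)
  power(b=5, e=3)
    power(b=5, e=2)
      power(b=5, e=1)
        power(b=5, e=0)
        -> return 1
      -> return 5
    -> return 25
  -> return 125
-> return 625

Final answer: 625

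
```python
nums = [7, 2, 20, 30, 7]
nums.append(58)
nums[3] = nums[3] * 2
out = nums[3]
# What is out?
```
Trace:
  nums=[7, 2, 20, 30, 7]
  nums=[7, 2, 20, 30, 7, 58]
  nums=[7, 2, 20, 60, 7, 58]
  nums=[7, 2, 20, 60, 7, 58], out=60

Final answer: 60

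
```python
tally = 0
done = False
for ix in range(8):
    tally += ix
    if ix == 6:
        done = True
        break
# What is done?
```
Trace:
  tally=0
  tally=0, done=False
  tally=0, done=False, ix=0
  tally=1, done=False, ix=1
  tally=3, done=False, ix=2
  tally=6, done=False, ix=3
  tally=10, done=False, ix=4
  tally=15, done=False, ix=5
  tally=21, done=True, ix=6

Final answer: True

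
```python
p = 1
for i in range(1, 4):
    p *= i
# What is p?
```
Trace:
  p=1
  p=1, i=1
  p=2, i=2
  p=6, i=3

Final answer: 6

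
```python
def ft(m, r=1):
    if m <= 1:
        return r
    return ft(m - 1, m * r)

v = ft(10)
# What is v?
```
Call trace:
ft(m=10, r=1)
  ft(m=9, r=10)
    ft(m=8, r=90)
      ft(m=7, r=720)
        ft(m=6, r=5040)
          ft(m=5, r=30240)
            ft(m=4, r=151200)
              ft(m=3, r=604800)
                ft(m=2, r=1814400)
                  ft(m=1, r=3628800)
                  -> return 3628800
                -> return 3628800
              -> return 3628800
            -> return 3628800
          -> return 3628800
        -> return 3628800
      -> return 3628800
    -> return 3628800
  -> return 3628800
-> return 3628800

Final answer: 3628800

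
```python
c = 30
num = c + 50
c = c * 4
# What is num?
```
Trace:
  c=30
  c=30, num=80
  c=120, num=80

Final answer: 80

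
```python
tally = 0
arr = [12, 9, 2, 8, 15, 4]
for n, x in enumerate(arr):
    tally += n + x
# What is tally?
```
Trace:
  tally=0
  tally=12, n=0, x=12
  tally=22, n=1, x=9
  tally=26, n=2, x=2
  tally=37, n=3, x=8
  tally=56, n=4, x=15
  tally=65, n=5, x=4

Final answer: 65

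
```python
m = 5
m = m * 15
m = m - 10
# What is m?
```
Trace:
  m=5
  m=75
  m=65

Final answer: 65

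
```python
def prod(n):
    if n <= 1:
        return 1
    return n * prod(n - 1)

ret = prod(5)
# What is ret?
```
Call trace:
prod(n=5)
  prod(n=4)
    prod(n=3)
      prod(n=2)
        prod(n=1)
        -> return 1
      -> return 2
    -> return 6
  -> return 24
-> return 120

Final answer: 120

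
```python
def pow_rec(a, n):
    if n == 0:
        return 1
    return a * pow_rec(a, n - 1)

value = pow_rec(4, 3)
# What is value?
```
Call trace:
pow_rec(a=4, n=3)
  pow_rec(a=4, n=2)
    pow_rec(a=4, n=1)
      pow_rec(a=4, n=0)
      -> return 1
    -> return 4
  -> return 16
-> return 64

Final answer: 64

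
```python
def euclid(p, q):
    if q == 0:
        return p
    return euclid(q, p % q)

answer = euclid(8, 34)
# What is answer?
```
Call trace:
euclid(p=8, q=34)
  euclid(p=34, q=8)
    euclid(p=8, q=2)
      euclid(p=2, q=0)
      -> return 2
    -> return 2
  -> return 2
-> return 2

Final answer: 2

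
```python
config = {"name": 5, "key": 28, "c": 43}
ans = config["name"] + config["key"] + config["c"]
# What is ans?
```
Trace:
  config={'name': 5, 'key': 28, 'c': 43}
  config={'name': 5, 'key': 28, 'c': 43}, ans=76

Final answer: 76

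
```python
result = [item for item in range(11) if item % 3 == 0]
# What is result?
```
Trace:
  item=0
  item=1
  item=2
  item=3
  item=4
  item=5
  item=6
  item=7
  item=8
  item=9
  item=10
  result=[0, 3, 6, 9]

Final answer: [0, 3, 6, 9]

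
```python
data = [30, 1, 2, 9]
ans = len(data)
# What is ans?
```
Trace:
  data=[30, 1, 2, 9]
  data=[30, 1, 2, 9], ans=4

Final answer: 4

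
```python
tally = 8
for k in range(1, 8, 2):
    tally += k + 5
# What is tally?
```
Trace:
  tally=8
  tally=14, k=1
  tally=22, k=3
  tally=32, k=5
  tally=44, k=7

Final answer: 44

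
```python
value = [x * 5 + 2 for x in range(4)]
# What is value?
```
Trace:
  x=0
  x=1
  x=2
  x=3
  value=[2, 7, 12, 17]

Final answer: [2, 7, 12, 17]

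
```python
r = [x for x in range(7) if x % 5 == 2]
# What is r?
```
Trace:
  x=0
  x=1
  x=2
  x=3
  x=4
  x=5
  x=6
  r=[2]

Final answer: [2]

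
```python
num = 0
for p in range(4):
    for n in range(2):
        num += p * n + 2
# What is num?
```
Trace:
  num=0
  num=2, p=0, n=0
  num=4, p=0, n=1
  num=6, p=1, n=0
  num=9, p=1, n=1
  num=11, p=2, n=0
  num=15, p=2, n=1
  num=17, p=3, n=0
  num=22, p=3, n=1

Final answer: 22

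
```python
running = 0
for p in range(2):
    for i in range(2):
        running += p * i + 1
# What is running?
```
Trace:
  running=0
  running=1, p=0, i=0
  running=2, p=0, i=1
  running=3, p=1, i=0
  running=5, p=1, i=1

Final answer: 5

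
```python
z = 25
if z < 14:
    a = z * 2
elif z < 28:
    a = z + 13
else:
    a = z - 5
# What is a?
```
Trace:
  z=25
  z=25, a=38

Final answer: 38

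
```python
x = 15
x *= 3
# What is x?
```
Trace:
  x=15
  x=45

Final answer: 45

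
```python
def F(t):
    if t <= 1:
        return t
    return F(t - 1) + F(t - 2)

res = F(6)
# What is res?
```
Call trace (a repeated sub-call is expanded the first time; later identical calls just restate its return value):
F(t=6)
  F(t=5)
    F(t=4)
      F(t=3)
        F(t=2)
          F(t=1)
          -> return 1
          F(t=0)
          -> return 0
        -> return 1
        F(t=1)
        -> return 1
      -> return 2
      F(t=2) -> return 1  (same call as traced above)
    -> return 3
    F(t=3) -> return 2  (same call as traced above)
  -> return 5
  F(t=4) -> return 3  (same call as traced above)
-> return 8

Final answer: 8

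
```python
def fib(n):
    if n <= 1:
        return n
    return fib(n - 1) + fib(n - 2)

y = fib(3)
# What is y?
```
Call trace:
fib(n=3)
  fib(n=2)
    fib(n=1)
    -> return 1
    fib(n=0)
    -> return 0
  -> return 1
  fib(n=1)
  -> return 1
-> return 2

Final answer: 2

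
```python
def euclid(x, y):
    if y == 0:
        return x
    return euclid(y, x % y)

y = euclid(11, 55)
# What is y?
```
Call trace:
euclid(x=11, y=55)
  euclid(x=55, y=11)
    euclid(x=11, y=0)
    -> return 11
  -> return 11
-> return 11

Final answer: 11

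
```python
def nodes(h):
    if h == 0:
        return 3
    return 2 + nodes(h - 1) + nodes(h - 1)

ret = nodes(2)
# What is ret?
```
Call trace (a repeated sub-call is expanded the first time; later identical calls just restate its return value):
nodes(h=2)
  nodes(h=1)
    nodes(h=0)
    -> return 3
    nodes(h=0)
    -> return 3
  -> return 8
  nodes(h=1) -> return 8  (same call as traced above)
-> return 18

Final answer: 18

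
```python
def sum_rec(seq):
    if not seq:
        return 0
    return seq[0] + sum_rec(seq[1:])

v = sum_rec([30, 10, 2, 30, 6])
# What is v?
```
Call trace:
sum_rec(seq=[30, 10, 2, 30, 6])
  sum_rec(seq=[10, 2, 30, 6])
    sum_rec(seq=[2, 30, 6])
      sum_rec(seq=[30, 6])
        sum_rec(seq=[6])
          sum_rec(seq=[])
          -> return 0
        -> return 6
      -> return 36
    -> return 38
  -> return 48
-> return 78

Final answer: 78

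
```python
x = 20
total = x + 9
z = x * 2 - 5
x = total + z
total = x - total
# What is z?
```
Trace:
  x=20
  x=20, total=29
  x=20, total=29, z=35
  x=64, total=29, z=35
  x=64, total=35, z=35

Final answer: 35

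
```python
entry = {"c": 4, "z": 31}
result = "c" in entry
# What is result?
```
Trace:
  entry={'c': 4, 'z': 31}
  entry={'c': 4, 'z': 31}, result=True

Final answer: True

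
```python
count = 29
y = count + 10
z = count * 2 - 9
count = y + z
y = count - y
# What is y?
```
Trace:
  count=29
  count=29, y=39
  count=29, y=39, z=49
  count=88, y=39, z=49
  count=88, y=49, z=49

Final answer: 49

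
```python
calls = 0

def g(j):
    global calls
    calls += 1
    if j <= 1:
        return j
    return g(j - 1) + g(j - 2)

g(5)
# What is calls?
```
Call trace (a repeated sub-call is expanded the first time; later identical calls just restate its return value):
g(j=5)
  g(j=4)
    g(j=3)
      g(j=2)
        g(j=1)
        -> return 1
        g(j=0)
        -> return 0
      -> return 1
      g(j=1)
      -> return 1
    -> return 2
    g(j=2) -> return 1  (same call as traced above)
  -> return 3
  g(j=3) -> return 2  (same call as traced above)
-> return 5

calls is incremented once per call, so count the calls in each subtree. Let C(j) = number of calls made by g(j).
C(0) = C(1) = 1 (base case, no recursion); C(j) = 1 + C(j - 1) + C(j - 2) otherwise.
C(2) = 1 + C(1) + C(0) = 1 + 1 + 1 = 3
C(3) = 1 + C(2) + C(1) = 1 + 3 + 1 = 5
C(4) = 1 + C(3) + C(2) = 1 + 5 + 3 = 9
C(5) = 1 + C(4) + C(3) = 1 + 9 + 5 = 15
calls = C(5) = 15

Final answer: 15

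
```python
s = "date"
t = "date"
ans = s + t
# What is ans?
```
Trace:
  s='date'
  s='date', t='date'
  s='date', t='date', ans='datedate'

Final answer: 'datedate'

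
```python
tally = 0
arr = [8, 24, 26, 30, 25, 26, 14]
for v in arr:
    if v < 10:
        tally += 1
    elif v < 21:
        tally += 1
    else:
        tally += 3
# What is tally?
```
Trace:
  tally=0
  tally=1, v=8
  tally=4, v=24
  tally=7, v=26
  tally=10, v=30
  tally=13, v=25
  tally=16, v=26
  tally=17, v=14

Final answer: 17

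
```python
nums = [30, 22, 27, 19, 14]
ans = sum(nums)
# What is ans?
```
Trace:
  nums=[30, 22, 27, 19, 14]
  nums=[30, 22, 27, 19, 14], ans=112

Final answer: 112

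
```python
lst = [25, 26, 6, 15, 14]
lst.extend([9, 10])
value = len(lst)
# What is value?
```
Trace:
  lst=[25, 26, 6, 15, 14]
  lst=[25, 26, 6, 15, 14, 9, 10]
  lst=[25, 26, 6, 15, 14, 9, 10], value=7

Final answer: 7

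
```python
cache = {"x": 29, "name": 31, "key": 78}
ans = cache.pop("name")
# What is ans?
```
Trace:
  cache={'x': 29, 'name': 31, 'key': 78}
  cache={'x': 29, 'key': 78}, ans=31

Final answer: 31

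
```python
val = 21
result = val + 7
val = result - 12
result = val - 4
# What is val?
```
Trace:
  val=21
  val=21, result=28
  val=16, result=28
  val=16, result=12

Final answer: 16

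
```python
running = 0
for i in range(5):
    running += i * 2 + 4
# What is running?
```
Trace:
  running=0
  running=4, i=0
  running=10, i=1
  running=18, i=2
  running=28, i=3
  running=40, i=4

Final answer: 40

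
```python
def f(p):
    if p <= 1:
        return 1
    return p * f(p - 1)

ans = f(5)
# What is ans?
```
Call trace:
f(p=5)
  f(p=4)
    f(p=3)
      f(p=2)
        f(p=1)
        -> return 1
      -> return 2
    -> return 6
  -> return 24
-> return 120

Final answer: 120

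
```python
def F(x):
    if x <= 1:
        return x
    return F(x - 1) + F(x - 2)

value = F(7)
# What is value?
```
Call trace (a repeated sub-call is expanded the first time; later identical calls just restate its return value):
F(x=7)
  F(x=6)
    F(x=5)
      F(x=4)
        F(x=3)
          F(x=2)
            F(x=1)
            -> return 1
            F(x=0)
            -> return 0
          -> return 1
          F(x=1)
          -> return 1
        -> return 2
        F(x=2) -> return 1  (same call as traced above)
      -> return 3
      F(x=3) -> return 2  (same call as traced above)
    -> return 5
    F(x=4) -> return 3  (same call as traced above)
  -> return 8
  F(x=5) -> return 5  (same call as traced above)
-> return 13

Final answer: 13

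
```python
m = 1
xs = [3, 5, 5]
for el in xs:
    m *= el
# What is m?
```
Trace:
  m=1
  m=3, el=3
  m=15, el=5
  m=75, el=5

Final answer: 75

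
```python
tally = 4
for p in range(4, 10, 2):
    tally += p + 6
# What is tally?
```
Trace:
  tally=4
  tally=14, p=4
  tally=26, p=6
  tally=40, p=8

Final answer: 40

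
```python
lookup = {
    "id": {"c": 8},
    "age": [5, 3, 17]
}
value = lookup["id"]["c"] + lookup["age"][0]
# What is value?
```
Trace:
  lookup={'id': {'c': 8}, 'age': [5, 3, 17]}
  lookup={'id': {'c': 8}, 'age': [5, 3, 17]}, value=13

Final answer: 13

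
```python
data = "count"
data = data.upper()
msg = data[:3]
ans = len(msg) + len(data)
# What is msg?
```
Trace:
  data='count'
  data='COUNT'
  data='COUNT', msg='COU'
  data='COUNT', msg='COU', ans=8

Final answer: 'COU'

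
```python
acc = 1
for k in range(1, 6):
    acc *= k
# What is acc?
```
Trace:
  acc=1
  acc=1, k=1
  acc=2, k=2
  acc=6, k=3
  acc=24, k=4
  acc=120, k=5

Final answer: 120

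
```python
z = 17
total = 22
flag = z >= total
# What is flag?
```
Trace:
  z=17
  z=17, total=22
  z=17, total=22, flag=False

Final answer: False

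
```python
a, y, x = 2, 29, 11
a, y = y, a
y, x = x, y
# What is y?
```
Trace:
  a=2, y=29, x=11
  a=29, y=2, x=11
  a=29, y=11, x=2

Final answer: 11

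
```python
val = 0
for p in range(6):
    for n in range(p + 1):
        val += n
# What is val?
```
Trace:
  val=0
  val=0, p=0, n=0
  val=0, p=1, n=0
  val=1, p=1, n=1
  val=1, p=2, n=0
  val=2, p=2, n=1
  val=4, p=2, n=2
  val=4, p=3, n=0
  val=5, p=3, n=1
  val=7, p=3, n=2
  val=10, p=3, n=3
  val=10, p=4, n=0
  val=11, p=4, n=1
  val=13, p=4, n=2
  val=16, p=4, n=3
  val=20, p=4, n=4
  val=20, p=5, n=0
  val=21, p=5, n=1
  val=23, p=5, n=2
  val=26, p=5, n=3
  val=30, p=5, n=4
  val=35, p=5, n=5

Final answer: 35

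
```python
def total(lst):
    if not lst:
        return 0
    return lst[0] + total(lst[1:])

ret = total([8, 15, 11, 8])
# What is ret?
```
Call trace:
total(lst=[8, 15, 11, 8])
  total(lst=[15, 11, 8])
    total(lst=[11, 8])
      total(lst=[8])
        total(lst=[])
        -> return 0
      -> return 8
    -> return 19
  -> return 34
-> return 42

Final answer: 42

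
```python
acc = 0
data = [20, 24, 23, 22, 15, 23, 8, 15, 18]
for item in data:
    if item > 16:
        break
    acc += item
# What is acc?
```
Trace:
  acc=0
  acc=0, item=20

Final answer: 0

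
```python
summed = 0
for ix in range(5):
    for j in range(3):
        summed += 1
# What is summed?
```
Trace:
  summed=0
  summed=1, ix=0, j=0
  summed=2, ix=0, j=1
  summed=3, ix=0, j=2
  summed=4, ix=1, j=0
  summed=5, ix=1, j=1
  summed=6, ix=1, j=2
  summed=7, ix=2, j=0
  summed=8, ix=2, j=1
  summed=9, ix=2, j=2
  summed=10, ix=3, j=0
  summed=11, ix=3, j=1
  summed=12, ix=3, j=2
  summed=13, ix=4, j=0
  summed=14, ix=4, j=1
  summed=15, ix=4, j=2

Final answer: 15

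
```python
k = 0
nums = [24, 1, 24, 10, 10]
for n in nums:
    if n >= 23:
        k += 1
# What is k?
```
Trace:
  k=0
  k=1, n=24
  k=1, n=1
  k=2, n=24
  k=2, n=10
  k=2, n=10

Final answer: 2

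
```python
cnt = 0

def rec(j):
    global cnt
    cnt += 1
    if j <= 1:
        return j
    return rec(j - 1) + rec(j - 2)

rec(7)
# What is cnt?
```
Call trace (a repeated sub-call is expanded the first time; later identical calls just restate its return value):
rec(j=7)
  rec(j=6)
    rec(j=5)
      rec(j=4)
        rec(j=3)
          rec(j=2)
            rec(j=1)
            -> return 1
            rec(j=0)
            -> return 0
          -> return 1
          rec(j=1)
          -> return 1
        -> return 2
        rec(j=2) -> return 1  (same call as traced above)
      -> return 3
      rec(j=3) -> return 2  (same call as traced above)
    -> return 5
    rec(j=4) -> return 3  (same call as traced above)
  -> return 8
  rec(j=5) -> return 5  (same call as traced above)
-> return 13

cnt is incremented once per call, so count the calls in each subtree. Let C(j) = number of calls made by rec(j).
C(0) = C(1) = 1 (base case, no recursion); C(j) = 1 + C(j - 1) + C(j - 2) otherwise.
C(2) = 1 + C(1) + C(0) = 1 + 1 + 1 = 3
C(3) = 1 + C(2) + C(1) = 1 + 3 + 1 = 5
C(4) = 1 + C(3) + C(2) = 1 + 5 + 3 = 9
C(5) = 1 + C(4) + C(3) = 1 + 9 + 5 = 15
C(6) = 1 + C(5) + C(4) = 1 + 15 + 9 = 25
C(7) = 1 + C(6) + C(5) = 1 + 25 + 15 = 41
cnt = C(7) = 41

Final answer: 41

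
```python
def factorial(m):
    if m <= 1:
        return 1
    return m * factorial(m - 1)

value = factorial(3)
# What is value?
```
Call trace:
factorial(m=3)
  factorial(m=2)
    factorial(m=1)
    -> return 1
  -> return 2
-> return 6

Final answer: 6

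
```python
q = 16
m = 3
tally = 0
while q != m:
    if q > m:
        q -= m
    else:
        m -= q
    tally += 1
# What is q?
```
Trace:
  q=16
  q=16, m=3
  q=16, m=3, tally=0
  q=13, m=3, tally=1
  q=10, m=3, tally=2
  q=7, m=3, tally=3
  q=4, m=3, tally=4
  q=1, m=3, tally=5
  q=1, m=2, tally=6
  q=1, m=1, tally=7

Final answer: 1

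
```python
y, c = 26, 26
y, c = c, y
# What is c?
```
Trace:
  y=26, c=26
  y=26, c=26

Final answer: 26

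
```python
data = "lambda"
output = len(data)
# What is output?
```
Trace:
  data='lambda'
  data='lambda', output=6

Final answer: 6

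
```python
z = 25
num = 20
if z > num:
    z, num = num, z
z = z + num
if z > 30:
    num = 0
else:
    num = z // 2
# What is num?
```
Trace:
  z=25
  z=25, num=20
  z=20, num=25
  z=45, num=25
  z=45, num=0

Final answer: 0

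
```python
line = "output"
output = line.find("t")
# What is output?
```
Trace:
  line='output'
  line='output', output=2

Final answer: 2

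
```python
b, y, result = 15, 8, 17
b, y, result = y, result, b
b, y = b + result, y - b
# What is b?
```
Trace:
  b=15, y=8, result=17
  b=8, y=17, result=15
  b=23, y=9, result=15

Final answer: 23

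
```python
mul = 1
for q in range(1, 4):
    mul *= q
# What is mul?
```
Trace:
  mul=1
  mul=1, q=1
  mul=2, q=2
  mul=6, q=3

Final answer: 6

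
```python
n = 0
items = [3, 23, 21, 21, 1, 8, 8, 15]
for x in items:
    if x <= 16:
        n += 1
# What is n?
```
Trace:
  n=0
  n=1, x=3
  n=1, x=23
  n=1, x=21
  n=1, x=21
  n=2, x=1
  n=3, x=8
  n=4, x=8
  n=5, x=15

Final answer: 5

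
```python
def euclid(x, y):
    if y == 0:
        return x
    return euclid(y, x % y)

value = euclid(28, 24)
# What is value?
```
Call trace:
euclid(x=28, y=24)
  euclid(x=24, y=4)
    euclid(x=4, y=0)
    -> return 4
  -> return 4
-> return 4

Final answer: 4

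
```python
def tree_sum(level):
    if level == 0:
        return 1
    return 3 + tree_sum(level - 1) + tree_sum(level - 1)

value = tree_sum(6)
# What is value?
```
Call trace (a repeated sub-call is expanded the first time; later identical calls just restate its return value):
tree_sum(level=6)
  tree_sum(level=5)
    tree_sum(level=4)
      tree_sum(level=3)
        tree_sum(level=2)
          tree_sum(level=1)
            tree_sum(level=0)
            -> return 1
            tree_sum(level=0)
            -> return 1
          -> return 5
          tree_sum(level=1) -> return 5  (same call as traced above)
        -> return 13
        tree_sum(level=2) -> return 13  (same call as traced above)
      -> return 29
      tree_sum(level=3) -> return 29  (same call as traced above)
    -> return 61
    tree_sum(level=4) -> return 61  (same call as traced above)
  -> return 125
  tree_sum(level=5) -> return 125  (same call as traced above)
-> return 253

Final answer: 253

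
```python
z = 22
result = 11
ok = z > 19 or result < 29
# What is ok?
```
Trace:
  z=22
  z=22, result=11
  z=22, result=11, ok=True

Final answer: True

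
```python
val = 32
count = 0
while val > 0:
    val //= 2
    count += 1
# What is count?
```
Trace:
  val=32
  val=32, count=0
  val=16, count=1
  val=8, count=2
  val=4, count=3
  val=2, count=4
  val=1, count=5
  val=0, count=6

Final answer: 6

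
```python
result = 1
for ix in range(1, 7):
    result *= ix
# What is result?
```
Trace:
  result=1
  result=1, ix=1
  result=2, ix=2
  result=6, ix=3
  result=24, ix=4
  result=120, ix=5
  result=720, ix=6

Final answer: 720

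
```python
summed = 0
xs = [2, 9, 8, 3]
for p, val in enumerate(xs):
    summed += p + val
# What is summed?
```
Trace:
  summed=0
  summed=2, p=0, val=2
  summed=12, p=1, val=9
  summed=22, p=2, val=8
  summed=28, p=3, val=3

Final answer: 28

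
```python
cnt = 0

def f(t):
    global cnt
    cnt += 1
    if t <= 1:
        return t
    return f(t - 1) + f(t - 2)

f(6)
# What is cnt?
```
Call trace (a repeated sub-call is expanded the first time; later identical calls just restate its return value):
f(t=6)
  f(t=5)
    f(t=4)
      f(t=3)
        f(t=2)
          f(t=1)
          -> return 1
          f(t=0)
          -> return 0
        -> return 1
        f(t=1)
        -> return 1
      -> return 2
      f(t=2) -> return 1  (same call as traced above)
    -> return 3
    f(t=3) -> return 2  (same call as traced above)
  -> return 5
  f(t=4) -> return 3  (same call as traced above)
-> return 8

cnt is incremented once per call, so count the calls in each subtree. Let C(t) = number of calls made by f(t).
C(0) = C(1) = 1 (base case, no recursion); C(t) = 1 + C(t - 1) + C(t - 2) otherwise.
C(2) = 1 + C(1) + C(0) = 1 + 1 + 1 = 3
C(3) = 1 + C(2) + C(1) = 1 + 3 + 1 = 5
C(4) = 1 + C(3) + C(2) = 1 + 5 + 3 = 9
C(5) = 1 + C(4) + C(3) = 1 + 9 + 5 = 15
C(6) = 1 + C(5) + C(4) = 1 + 15 + 9 = 25
cnt = C(6) = 25

Final answer: 25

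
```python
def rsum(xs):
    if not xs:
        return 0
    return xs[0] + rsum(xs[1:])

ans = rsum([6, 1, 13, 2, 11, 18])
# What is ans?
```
Call trace:
rsum(xs=[6, 1, 13, 2, 11, 18])
  rsum(xs=[1, 13, 2, 11, 18])
    rsum(xs=[13, 2, 11, 18])
      rsum(xs=[2, 11, 18])
        rsum(xs=[11, 18])
          rsum(xs=[18])
            rsum(xs=[])
            -> return 0
          -> return 18
        -> return 29
      -> return 31
    -> return 44
  -> return 45
-> return 51

Final answer: 51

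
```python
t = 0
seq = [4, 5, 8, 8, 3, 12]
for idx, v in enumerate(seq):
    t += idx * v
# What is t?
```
Trace:
  t=0
  t=0, idx=0, v=4
  t=5, idx=1, v=5
  t=21, idx=2, v=8
  t=45, idx=3, v=8
  t=57, idx=4, v=3
  t=117, idx=5, v=12

Final answer: 117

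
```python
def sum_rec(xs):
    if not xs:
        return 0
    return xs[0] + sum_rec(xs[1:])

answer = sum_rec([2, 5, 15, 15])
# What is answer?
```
Call trace:
sum_rec(xs=[2, 5, 15, 15])
  sum_rec(xs=[5, 15, 15])
    sum_rec(xs=[15, 15])
      sum_rec(xs=[15])
        sum_rec(xs=[])
        -> return 0
      -> return 15
    -> return 30
  -> return 35
-> return 37

Final answer: 37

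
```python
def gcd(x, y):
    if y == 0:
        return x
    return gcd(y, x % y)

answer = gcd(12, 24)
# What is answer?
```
Call trace:
gcd(x=12, y=24)
  gcd(x=24, y=12)
    gcd(x=12, y=0)
    -> return 12
  -> return 12
-> return 12

Final answer: 12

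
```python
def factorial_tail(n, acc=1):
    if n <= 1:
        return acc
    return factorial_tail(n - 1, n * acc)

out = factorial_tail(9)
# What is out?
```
Call trace:
factorial_tail(n=9, acc=1)
  factorial_tail(n=8, acc=9)
    factorial_tail(n=7, acc=72)
      factorial_tail(n=6, acc=504)
        factorial_tail(n=5, acc=3024)
          factorial_tail(n=4, acc=15120)
            factorial_tail(n=3, acc=60480)
              factorial_tail(n=2, acc=181440)
                factorial_tail(n=1, acc=362880)
                -> return 362880
              -> return 362880
            -> return 362880
          -> return 362880
        -> return 362880
      -> return 362880
    -> return 362880
  -> return 362880
-> return 362880

Final answer: 362880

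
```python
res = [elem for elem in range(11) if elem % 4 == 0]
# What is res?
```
Trace:
  elem=0
  elem=1
  elem=2
  elem=3
  elem=4
  elem=5
  elem=6
  elem=7
  elem=8
  elem=9
  elem=10
  res=[0, 4, 8]

Final answer: [0, 4, 8]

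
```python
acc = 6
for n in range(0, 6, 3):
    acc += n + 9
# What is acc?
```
Trace:
  acc=6
  acc=15, n=0
  acc=27, n=3

Final answer: 27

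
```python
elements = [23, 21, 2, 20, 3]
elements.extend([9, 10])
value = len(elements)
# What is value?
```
Trace:
  elements=[23, 21, 2, 20, 3]
  elements=[23, 21, 2, 20, 3, 9, 10]
  elements=[23, 21, 2, 20, 3, 9, 10], value=7

Final answer: 7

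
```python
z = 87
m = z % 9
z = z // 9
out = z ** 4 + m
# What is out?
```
Trace:
  z=87
  z=87, m=6
  z=9, m=6
  z=9, m=6, out=6567

Final answer: 6567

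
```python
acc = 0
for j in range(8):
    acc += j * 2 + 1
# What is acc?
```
Trace:
  acc=0
  acc=1, j=0
  acc=4, j=1
  acc=9, j=2
  acc=16, j=3
  acc=25, j=4
  acc=36, j=5
  acc=49, j=6
  acc=64, j=7

Final answer: 64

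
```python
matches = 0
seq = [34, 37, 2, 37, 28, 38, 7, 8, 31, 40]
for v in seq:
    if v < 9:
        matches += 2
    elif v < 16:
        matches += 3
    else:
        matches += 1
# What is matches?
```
Trace:
  matches=0
  matches=1, v=34
  matches=2, v=37
  matches=4, v=2
  matches=5, v=37
  matches=6, v=28
  matches=7, v=38
  matches=9, v=7
  matches=11, v=8
  matches=12, v=31
  matches=13, v=40

Final answer: 13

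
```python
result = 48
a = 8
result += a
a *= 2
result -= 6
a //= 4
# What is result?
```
Trace:
  result=48
  result=48, a=8
  result=56, a=8
  result=56, a=16
  result=50, a=16
  result=50, a=4

Final answer: 50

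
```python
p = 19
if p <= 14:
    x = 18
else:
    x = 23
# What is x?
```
Trace:
  p=19
  p=19, x=23

Final answer: 23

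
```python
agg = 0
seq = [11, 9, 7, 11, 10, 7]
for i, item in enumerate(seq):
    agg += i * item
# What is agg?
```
Trace:
  agg=0
  agg=0, i=0, item=11
  agg=9, i=1, item=9
  agg=23, i=2, item=7
  agg=56, i=3, item=11
  agg=96, i=4, item=10
  agg=131, i=5, item=7

Final answer: 131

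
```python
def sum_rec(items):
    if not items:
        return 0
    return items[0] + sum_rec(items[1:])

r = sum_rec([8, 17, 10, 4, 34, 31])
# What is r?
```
Call trace:
sum_rec(items=[8, 17, 10, 4, 34, 31])
  sum_rec(items=[17, 10, 4, 34, 31])
    sum_rec(items=[10, 4, 34, 31])
      sum_rec(items=[4, 34, 31])
        sum_rec(items=[34, 31])
          sum_rec(items=[31])
            sum_rec(items=[])
            -> return 0
          -> return 31
        -> return 65
      -> return 69
    -> return 79
  -> return 96
-> return 104

Final answer: 104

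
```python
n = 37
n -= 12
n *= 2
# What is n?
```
Trace:
  n=37
  n=25
  n=50

Final answer: 50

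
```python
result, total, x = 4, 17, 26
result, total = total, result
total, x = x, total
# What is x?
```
Trace:
  result=4, total=17, x=26
  result=17, total=4, x=26
  result=17, total=26, x=4

Final answer: 4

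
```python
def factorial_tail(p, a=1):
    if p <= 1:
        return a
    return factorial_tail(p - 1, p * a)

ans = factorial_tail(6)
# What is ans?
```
Call trace:
factorial_tail(p=6, a=1)
  factorial_tail(p=5, a=6)
    factorial_tail(p=4, a=30)
      factorial_tail(p=3, a=120)
        factorial_tail(p=2, a=360)
          factorial_tail(p=1, a=720)
          -> return 720
        -> return 720
      -> return 720
    -> return 720
  -> return 720
-> return 720

Final answer: 720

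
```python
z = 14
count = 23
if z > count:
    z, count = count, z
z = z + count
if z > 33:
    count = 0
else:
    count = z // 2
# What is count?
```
Trace:
  z=14
  z=14, count=23
  z=14, count=23
  z=37, count=23
  z=37, count=0

Final answer: 0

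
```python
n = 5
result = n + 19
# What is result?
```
Trace:
  n=5
  n=5, result=24

Final answer: 24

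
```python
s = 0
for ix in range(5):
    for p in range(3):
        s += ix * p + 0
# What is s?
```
Trace:
  s=0
  s=0, ix=0, p=0
  s=0, ix=0, p=1
  s=0, ix=0, p=2
  s=0, ix=1, p=0
  s=1, ix=1, p=1
  s=3, ix=1, p=2
  s=3, ix=2, p=0
  s=5, ix=2, p=1
  s=9, ix=2, p=2
  s=9, ix=3, p=0
  s=12, ix=3, p=1
  s=18, ix=3, p=2
  s=18, ix=4, p=0
  s=22, ix=4, p=1
  s=30, ix=4, p=2

Final answer: 30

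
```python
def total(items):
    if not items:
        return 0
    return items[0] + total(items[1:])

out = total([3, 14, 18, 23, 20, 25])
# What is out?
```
Call trace:
total(items=[3, 14, 18, 23, 20, 25])
  total(items=[14, 18, 23, 20, 25])
    total(items=[18, 23, 20, 25])
      total(items=[23, 20, 25])
        total(items=[20, 25])
          total(items=[25])
            total(items=[])
            -> return 0
          -> return 25
        -> return 45
      -> return 68
    -> return 86
  -> return 100
-> return 103

Final answer: 103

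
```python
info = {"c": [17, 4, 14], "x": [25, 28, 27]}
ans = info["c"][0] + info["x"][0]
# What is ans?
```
Trace:
  info={'c': [17, 4, 14], 'x': [25, 28, 27]}
  info={'c': [17, 4, 14], 'x': [25, 28, 27]}, ans=42

Final answer: 42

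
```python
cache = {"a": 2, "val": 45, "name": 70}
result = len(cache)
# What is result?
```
Trace:
  cache={'a': 2, 'val': 45, 'name': 70}
  cache={'a': 2, 'val': 45, 'name': 70}, result=3

Final answer: 3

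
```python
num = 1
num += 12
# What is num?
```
Trace:
  num=1
  num=13

Final answer: 13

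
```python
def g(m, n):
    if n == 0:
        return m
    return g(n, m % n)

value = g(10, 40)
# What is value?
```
Call trace:
g(m=10, n=40)
  g(m=40, n=10)
    g(m=10, n=0)
    -> return 10
  -> return 10
-> return 10

Final answer: 10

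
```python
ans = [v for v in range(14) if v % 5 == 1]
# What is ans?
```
Trace:
  v=0
  v=1
  v=2
  v=3
  v=4
  v=5
  v=6
  v=7
  v=8
  v=9
  v=10
  v=11
  v=12
  v=13
  ans=[1, 6, 11]

Final answer: [1, 6, 11]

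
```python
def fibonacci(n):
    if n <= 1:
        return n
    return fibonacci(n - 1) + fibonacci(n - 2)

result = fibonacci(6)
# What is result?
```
Call trace (a repeated sub-call is expanded the first time; later identical calls just restate its return value):
fibonacci(n=6)
  fibonacci(n=5)
    fibonacci(n=4)
      fibonacci(n=3)
        fibonacci(n=2)
          fibonacci(n=1)
          -> return 1
          fibonacci(n=0)
          -> return 0
        -> return 1
        fibonacci(n=1)
        -> return 1
      -> return 2
      fibonacci(n=2) -> return 1  (same call as traced above)
    -> return 3
    fibonacci(n=3) -> return 2  (same call as traced above)
  -> return 5
  fibonacci(n=4) -> return 3  (same call as traced above)
-> return 8

Final answer: 8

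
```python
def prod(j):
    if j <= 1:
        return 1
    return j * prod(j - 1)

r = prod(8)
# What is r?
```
Call trace:
prod(j=8)
  prod(j=7)
    prod(j=6)
      prod(j=5)
        prod(j=4)
          prod(j=3)
            prod(j=2)
              prod(j=1)
              -> return 1
            -> return 2
          -> return 6
        -> return 24
      -> return 120
    -> return 720
  -> return 5040
-> return 40320

Final answer: 40320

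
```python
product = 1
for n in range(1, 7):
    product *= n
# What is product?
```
Trace:
  product=1
  product=1, n=1
  product=2, n=2
  product=6, n=3
  product=24, n=4
  product=120, n=5
  product=720, n=6

Final answer: 720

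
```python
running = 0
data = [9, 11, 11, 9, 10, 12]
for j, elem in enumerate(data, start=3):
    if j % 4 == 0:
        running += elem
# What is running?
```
Trace:
  running=0
  running=0, j=3, elem=9
  running=11, j=4, elem=11
  running=11, j=5, elem=11
  running=11, j=6, elem=9
  running=11, j=7, elem=10
  running=23, j=8, elem=12

Final answer: 23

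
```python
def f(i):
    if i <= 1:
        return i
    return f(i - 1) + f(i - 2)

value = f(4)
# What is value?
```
Call trace (a repeated sub-call is expanded the first time; later identical calls just restate its return value):
f(i=4)
  f(i=3)
    f(i=2)
      f(i=1)
      -> return 1
      f(i=0)
      -> return 0
    -> return 1
    f(i=1)
    -> return 1
  -> return 2
  f(i=2) -> return 1  (same call as traced above)
-> return 3

Final answer: 3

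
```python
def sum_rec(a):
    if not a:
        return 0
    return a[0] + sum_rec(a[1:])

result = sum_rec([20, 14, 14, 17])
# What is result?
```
Call trace:
sum_rec(a=[20, 14, 14, 17])
  sum_rec(a=[14, 14, 17])
    sum_rec(a=[14, 17])
      sum_rec(a=[17])
        sum_rec(a=[])
        -> return 0
      -> return 17
    -> return 31
  -> return 45
-> return 65

Final answer: 65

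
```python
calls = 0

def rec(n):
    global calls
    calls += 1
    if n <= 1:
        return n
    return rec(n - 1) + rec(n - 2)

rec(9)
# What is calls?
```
Call trace (a repeated sub-call is expanded the first time; later identical calls just restate its return value):
rec(n=9)
  rec(n=8)
    rec(n=7)
      rec(n=6)
        rec(n=5)
          rec(n=4)
            rec(n=3)
              rec(n=2)
                rec(n=1)
                -> return 1
                rec(n=0)
                -> return 0
              -> return 1
              rec(n=1)
              -> return 1
            -> return 2
            rec(n=2) -> return 1  (same call as traced above)
          -> return 3
          rec(n=3) -> return 2  (same call as traced above)
        -> return 5
        rec(n=4) -> return 3  (same call as traced above)
      -> return 8
      rec(n=5) -> return 5  (same call as traced above)
    -> return 13
    rec(n=6) -> return 8  (same call as traced above)
  -> return 21
  rec(n=7) -> return 13  (same call as traced above)
-> return 34

calls is incremented once per call, so count the calls in each subtree. Let C(n) = number of calls made by rec(n).
C(0) = C(1) = 1 (base case, no recursion); C(n) = 1 + C(n - 1) + C(n - 2) otherwise.
C(2) = 1 + C(1) + C(0) = 1 + 1 + 1 = 3
C(3) = 1 + C(2) + C(1) = 1 + 3 + 1 = 5
C(4) = 1 + C(3) + C(2) = 1 + 5 + 3 = 9
C(5) = 1 + C(4) + C(3) = 1 + 9 + 5 = 15
C(6) = 1 + C(5) + C(4) = 1 + 15 + 9 = 25
C(7) = 1 + C(6) + C(5) = 1 + 25 + 15 = 41
C(8) = 1 + C(7) + C(6) = 1 + 41 + 25 = 67
C(9) = 1 + C(8) + C(7) = 1 + 67 + 41 = 109
calls = C(9) = 109

Final answer: 109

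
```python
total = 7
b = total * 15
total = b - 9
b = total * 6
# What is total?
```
Trace:
  total=7
  total=7, b=105
  total=96, b=105
  total=96, b=576

Final answer: 96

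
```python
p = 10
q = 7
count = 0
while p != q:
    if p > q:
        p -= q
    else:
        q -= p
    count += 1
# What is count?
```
Trace:
  p=10
  p=10, q=7
  p=10, q=7, count=0
  p=3, q=7, count=1
  p=3, q=4, count=2
  p=3, q=1, count=3
  p=2, q=1, count=4
  p=1, q=1, count=5

Final answer: 5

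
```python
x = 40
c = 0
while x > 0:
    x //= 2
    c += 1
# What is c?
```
Trace:
  x=40
  x=40, c=0
  x=20, c=1
  x=10, c=2
  x=5, c=3
  x=2, c=4
  x=1, c=5
  x=0, c=6

Final answer: 6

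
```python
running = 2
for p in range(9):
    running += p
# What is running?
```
Trace:
  running=2
  running=2, p=0
  running=3, p=1
  running=5, p=2
  running=8, p=3
  running=12, p=4
  running=17, p=5
  running=23, p=6
  running=30, p=7
  running=38, p=8

Final answer: 38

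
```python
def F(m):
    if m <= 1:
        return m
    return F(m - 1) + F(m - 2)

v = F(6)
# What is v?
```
Call trace (a repeated sub-call is expanded the first time; later identical calls just restate its return value):
F(m=6)
  F(m=5)
    F(m=4)
      F(m=3)
        F(m=2)
          F(m=1)
          -> return 1
          F(m=0)
          -> return 0
        -> return 1
        F(m=1)
        -> return 1
      -> return 2
      F(m=2) -> return 1  (same call as traced above)
    -> return 3
    F(m=3) -> return 2  (same call as traced above)
  -> return 5
  F(m=4) -> return 3  (same call as traced above)
-> return 8

Final answer: 8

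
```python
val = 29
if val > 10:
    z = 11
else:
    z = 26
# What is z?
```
Trace:
  val=29
  val=29, z=11

Final answer: 11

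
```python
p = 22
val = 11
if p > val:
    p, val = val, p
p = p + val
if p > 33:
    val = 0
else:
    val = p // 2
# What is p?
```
Trace:
  p=22
  p=22, val=11
  p=11, val=22
  p=33, val=22
  p=33, val=16

Final answer: 33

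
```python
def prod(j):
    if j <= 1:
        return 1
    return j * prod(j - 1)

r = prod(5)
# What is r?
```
Call trace:
prod(j=5)
  prod(j=4)
    prod(j=3)
      prod(j=2)
        prod(j=1)
        -> return 1
      -> return 2
    -> return 6
  -> return 24
-> return 120

Final answer: 120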